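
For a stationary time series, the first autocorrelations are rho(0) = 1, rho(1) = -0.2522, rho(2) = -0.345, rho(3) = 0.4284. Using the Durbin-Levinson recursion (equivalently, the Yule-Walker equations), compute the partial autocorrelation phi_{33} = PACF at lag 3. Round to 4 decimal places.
\phi_{33} = 0.2551

The PACF at lag k is phi_{kk}, the last component of the solution
to the Yule-Walker system G_k phi = r_k where
  (G_k)_{ij} = rho(|i - j|), (r_k)_i = rho(i), i,j = 1..k.
Equivalently, Durbin-Levinson gives phi_{kk} iteratively:
  phi_{11} = rho(1)
  phi_{kk} = [rho(k) - sum_{j=1..k-1} phi_{k-1,j} rho(k-j)]
            / [1 - sum_{j=1..k-1} phi_{k-1,j} rho(j)],
  phi_{k,j} = phi_{k-1,j} - phi_{kk} phi_{k-1,k-j},  j = 1..k-1.
Step k = 1:
  phi_11 = rho(1) = -0.2522.
Step k = 2:
  phi_22 = [rho(2) - phi_11 rho(1)] / [1 - phi_11 rho(1)] = [-0.345 - (-0.2522)(-0.2522)] / [1 - (-0.2522)(-0.2522)]
         = -0.40860484 / 0.93639516 = -0.436359.
  Update: phi_21 = phi_11 - phi_22 phi_11 = -0.2522 - (-0.436359)(-0.2522) = -0.36225.
Step k = 3:
  phi_33 = [rho(3) - phi_21 rho(2) - phi_22 rho(1)] / [1 - phi_21 rho(1) - phi_22 rho(2)]
    numerator   = 0.4284 - (-0.36225)(-0.345) - (-0.436359)(-0.2522) = 0.19337396
    denominator = 1 - (-0.36225)(-0.2522) - (-0.436359)(-0.345) = 0.75809659
  phi_33 = 0.19337396 / 0.75809659 = 0.2551.
Therefore phi_{33} = 0.2551.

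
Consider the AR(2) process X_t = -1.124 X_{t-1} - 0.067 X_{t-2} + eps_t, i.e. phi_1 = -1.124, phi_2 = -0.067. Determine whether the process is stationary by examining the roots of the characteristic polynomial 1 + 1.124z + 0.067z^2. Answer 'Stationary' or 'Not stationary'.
\text{Not stationary}

The AR(p) characteristic polynomial is P(z) = 1 + 1.124z + 0.067z^2.
Stationarity requires all roots to lie outside the unit circle, i.e. |z| > 1 for every root.
Set 1 + (1.124) z + (0.067) z^2 = 0, i.e. a z^2 + b z + c = 0 with a = 0.067, b = 1.124, c = 1.
Discriminant D = b^2 - 4ac = (1.124)^2 - 4*(0.067)*1 = 1.263376 - (0.268) = 0.995376.
D >= 0, so the roots are real: z = (-b +/- sqrt(D)) / (2a) = (-1.124 +/- 0.997685) / (0.134).
  z_1 = (-1.124 + 0.997685) / (0.134) = -0.9426,   |z_1| = 0.9426.
  z_2 = (-1.124 - 0.997685) / (0.134) = -15.8335,   |z_2| = 15.8335.
Moduli of all roots: 0.9426, 15.8335.
All moduli strictly greater than 1? No.
Verdict: Not stationary.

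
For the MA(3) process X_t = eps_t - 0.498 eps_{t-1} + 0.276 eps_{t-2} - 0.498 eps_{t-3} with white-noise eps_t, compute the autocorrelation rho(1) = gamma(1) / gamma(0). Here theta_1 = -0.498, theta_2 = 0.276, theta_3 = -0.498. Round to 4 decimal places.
\rho(1) = -0.4916

For an MA(q) process with theta_0 = 1, the autocovariance is
  gamma(k) = sigma^2 * sum_{i=0..q-k} theta_i * theta_{i+k},
and rho(k) = gamma(k) / gamma(0). Sigma^2 cancels.
  numerator   = (1)*(-0.498) + (-0.498)*(0.276) + (0.276)*(-0.498) = -0.772896.
  denominator = (1)^2 + (-0.498)^2 + (0.276)^2 + (-0.498)^2 = 1.572184.
  rho(1) = -0.772896 / 1.572184 = -0.4916.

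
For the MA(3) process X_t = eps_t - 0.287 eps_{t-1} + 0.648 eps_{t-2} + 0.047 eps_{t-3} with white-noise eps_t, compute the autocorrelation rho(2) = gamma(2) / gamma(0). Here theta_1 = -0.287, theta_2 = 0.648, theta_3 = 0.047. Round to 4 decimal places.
\rho(2) = 0.4217

For an MA(q) process with theta_0 = 1, the autocovariance is
  gamma(k) = sigma^2 * sum_{i=0..q-k} theta_i * theta_{i+k},
and rho(k) = gamma(k) / gamma(0). Sigma^2 cancels.
  numerator   = (1)*(0.648) + (-0.287)*(0.047) = 0.634511.
  denominator = (1)^2 + (-0.287)^2 + (0.648)^2 + (0.047)^2 = 1.504482.
  rho(2) = 0.634511 / 1.504482 = 0.4217.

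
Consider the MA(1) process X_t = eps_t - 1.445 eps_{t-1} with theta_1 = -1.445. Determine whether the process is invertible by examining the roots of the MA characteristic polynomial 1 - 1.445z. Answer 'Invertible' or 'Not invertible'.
\text{Not invertible}

The MA(q) characteristic polynomial is P(z) = 1 - 1.445z.
Invertibility requires all roots to lie outside the unit circle, i.e. |z| > 1 for every root.
This is linear in z: 1 + (-1.445) z = 0  =>  z = -1/(-1.445) = 0.692042,  |z| = 0.692042.
Moduli of all roots: 0.6920.
All moduli strictly greater than 1? No.
Verdict: Not invertible.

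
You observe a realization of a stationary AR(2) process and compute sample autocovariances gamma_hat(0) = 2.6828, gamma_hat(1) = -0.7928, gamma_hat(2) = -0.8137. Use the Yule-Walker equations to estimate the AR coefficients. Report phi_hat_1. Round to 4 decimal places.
\hat\phi_{1} = -0.4220

The Yule-Walker equations for an AR(p) process read, in matrix form,
  Gamma_p phi = r_p,   with   (Gamma_p)_{ij} = gamma(|i - j|),
                       (r_p)_i = gamma(i),   i,j = 1..p.
Substitute the sample gammas (Toeplitz matrix and right-hand side of size 2):
  Gamma_p = [[2.6828, -0.7928], [-0.7928, 2.6828]]
  r_p     = [-0.7928, -0.8137]
Written out:
  2.6828 phi_1 - 0.7928 phi_2 = -0.7928
  -0.7928 phi_1 + 2.6828 phi_2 = -0.8137
Solve by Cramer's rule:
  det = gamma(0)^2 - gamma(1)^2 = (2.6828)^2 - (-0.7928)^2 = 7.19741584 - 0.62853184 = 6.568884
  phi_hat_1 = [gamma(1) gamma(0) - gamma(1) gamma(2)] / det = [(-0.7928)(2.6828) - (-0.7928)(-0.8137)] / 6.568884 = -2.7720252 / 6.568884 = -0.422
  phi_hat_2 = [gamma(0) gamma(2) - gamma(1)^2] / det = [(2.6828)(-0.8137) - (-0.7928)^2] / 6.568884 = -2.8115262 / 6.568884 = -0.428
So phi_hat = [-0.4220, -0.4280].
Therefore phi_hat_1 = -0.4220.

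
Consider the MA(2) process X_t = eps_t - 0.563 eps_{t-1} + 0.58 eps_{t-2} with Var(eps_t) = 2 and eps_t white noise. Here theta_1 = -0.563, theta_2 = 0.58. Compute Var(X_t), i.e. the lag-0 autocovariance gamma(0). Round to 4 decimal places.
\gamma(0) = 3.3067

For an MA(q) process X_t = eps_t + sum_i theta_i eps_{t-i} with
Var(eps_t) = sigma^2, the variance is
  gamma(0) = sigma^2 * (1 + sum_i theta_i^2).
  sum_i theta_i^2 = (-0.563)^2 + (0.58)^2 = 0.316969 + 0.3364 = 0.653369.
  gamma(0) = 2 * (1 + 0.653369) = 2 * 1.653369 = 3.306738, which rounds to 3.3067.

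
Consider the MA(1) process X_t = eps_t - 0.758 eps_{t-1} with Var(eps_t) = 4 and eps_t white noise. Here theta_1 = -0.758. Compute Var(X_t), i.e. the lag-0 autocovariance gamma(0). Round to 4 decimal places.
\gamma(0) = 6.2983

For an MA(q) process X_t = eps_t + sum_i theta_i eps_{t-i} with
Var(eps_t) = sigma^2, the variance is
  gamma(0) = sigma^2 * (1 + sum_i theta_i^2).
  sum_i theta_i^2 = (-0.758)^2 = 0.574564.
  gamma(0) = 4 * (1 + 0.574564) = 4 * 1.574564 = 6.298256, which rounds to 6.2983.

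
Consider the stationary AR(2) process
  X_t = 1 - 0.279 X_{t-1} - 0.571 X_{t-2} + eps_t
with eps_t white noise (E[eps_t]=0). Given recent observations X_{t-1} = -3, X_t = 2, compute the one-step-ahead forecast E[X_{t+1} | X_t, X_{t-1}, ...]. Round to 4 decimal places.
E[X_{t+1} \mid \mathcal F_t] = 2.1550

For an AR(p) model X_t = c + sum_i phi_i X_{t-i} + eps_t, the
one-step-ahead conditional mean is
  E[X_{t+1} | X_t, ...] = c + sum_i phi_i X_{t+1-i}.
Substitute known values:
  E[X_{t+1} | ...] = 1 + (-0.279) * (2) + (-0.571) * (-3)
                   = 2.1550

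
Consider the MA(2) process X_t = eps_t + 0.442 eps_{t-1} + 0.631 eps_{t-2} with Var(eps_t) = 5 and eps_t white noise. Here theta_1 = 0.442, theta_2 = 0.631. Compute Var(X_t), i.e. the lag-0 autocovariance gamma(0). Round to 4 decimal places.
\gamma(0) = 7.9676

For an MA(q) process X_t = eps_t + sum_i theta_i eps_{t-i} with
Var(eps_t) = sigma^2, the variance is
  gamma(0) = sigma^2 * (1 + sum_i theta_i^2).
  sum_i theta_i^2 = (0.442)^2 + (0.631)^2 = 0.195364 + 0.398161 = 0.593525.
  gamma(0) = 5 * (1 + 0.593525) = 5 * 1.593525 = 7.967625, which rounds to 7.9676.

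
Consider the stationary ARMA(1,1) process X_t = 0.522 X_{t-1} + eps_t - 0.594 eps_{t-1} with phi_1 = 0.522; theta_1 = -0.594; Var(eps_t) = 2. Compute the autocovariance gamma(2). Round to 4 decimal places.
\gamma(2) = -0.0713

Multiply the model equation by X_{t-k} and take expectations. With theta_0 = psi_0 = 1 and psi_j the MA(infinity) weights, this gives
  gamma(k) - sum_i phi_i gamma(k-i) = c_k,
  c_k = sigma^2 * sum_{j=k..q} theta_j psi_{j-k}   (c_k = 0 for k > q),
using gamma(-m) = gamma(m).
psi-weights needed (psi_j = theta_j + sum_i phi_i psi_{j-i}):
  psi_1 = theta_1 + phi_1 = -0.594 + (0.522) = -0.072
Right-hand sides:
  c_0 = sigma^2 (1 + theta_1 psi_1) = 2 * (1 + (-0.594)(-0.072)) = 2 * 1.042768 = 2.085536
  c_1 = sigma^2 theta_1 = 2 * (-0.594) = -1.188
  c_2 = 0
Equations for k = 0 and k = 1 (AR order 1):
  gamma(0) = phi_1 gamma(1) + c_0
  gamma(1) = phi_1 gamma(0) + c_1
Substituting the second into the first: gamma(0) (1 - phi_1^2) = c_0 + phi_1 c_1, so
  gamma(0) = (c_0 + phi_1 c_1) / (1 - phi_1^2) = (2.085536 + (0.522)(-1.188)) / (1 - (0.522)^2) = 1.4654 / 0.727516 = 2.014251.
  gamma(1) = phi_1 gamma(0) + c_1 = (0.522)(2.014251) + (-1.188) = -0.136561.
For k = 2 (> q): gamma(2) = phi_1 gamma(1) = (0.522)(-0.136561) = -0.071285.
Therefore gamma(2) = -0.0713 (to 4 decimal places).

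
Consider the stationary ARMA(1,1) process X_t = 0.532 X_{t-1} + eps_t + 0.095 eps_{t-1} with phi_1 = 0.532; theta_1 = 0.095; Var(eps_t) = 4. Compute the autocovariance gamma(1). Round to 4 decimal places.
\gamma(1) = 3.6748

Multiply the model equation by X_{t-k} and take expectations. With theta_0 = psi_0 = 1 and psi_j the MA(infinity) weights, this gives
  gamma(k) - sum_i phi_i gamma(k-i) = c_k,
  c_k = sigma^2 * sum_{j=k..q} theta_j psi_{j-k}   (c_k = 0 for k > q),
using gamma(-m) = gamma(m).
psi-weights needed (psi_j = theta_j + sum_i phi_i psi_{j-i}):
  psi_1 = theta_1 + phi_1 = 0.095 + (0.532) = 0.627
Right-hand sides:
  c_0 = sigma^2 (1 + theta_1 psi_1) = 4 * (1 + (0.095)(0.627)) = 4 * 1.059565 = 4.23826
  c_1 = sigma^2 theta_1 = 4 * (0.095) = 0.38
  c_2 = 0
Equations for k = 0 and k = 1 (AR order 1):
  gamma(0) = phi_1 gamma(1) + c_0
  gamma(1) = phi_1 gamma(0) + c_1
Substituting the second into the first: gamma(0) (1 - phi_1^2) = c_0 + phi_1 c_1, so
  gamma(0) = (c_0 + phi_1 c_1) / (1 - phi_1^2) = (4.23826 + (0.532)(0.38)) / (1 - (0.532)^2) = 4.44042 / 0.716976 = 6.193262.
  gamma(1) = phi_1 gamma(0) + c_1 = (0.532)(6.193262) + (0.38) = 3.674815.
Therefore gamma(1) = 3.6748 (to 4 decimal places).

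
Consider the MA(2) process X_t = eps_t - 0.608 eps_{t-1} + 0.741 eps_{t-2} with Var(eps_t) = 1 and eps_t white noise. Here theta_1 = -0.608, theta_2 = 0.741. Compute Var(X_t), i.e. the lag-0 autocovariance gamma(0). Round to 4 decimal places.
\gamma(0) = 1.9187

For an MA(q) process X_t = eps_t + sum_i theta_i eps_{t-i} with
Var(eps_t) = sigma^2, the variance is
  gamma(0) = sigma^2 * (1 + sum_i theta_i^2).
  sum_i theta_i^2 = (-0.608)^2 + (0.741)^2 = 0.369664 + 0.549081 = 0.918745.
  gamma(0) = 1 * (1 + 0.918745) = 1 * 1.918745 = 1.918745, which rounds to 1.9187.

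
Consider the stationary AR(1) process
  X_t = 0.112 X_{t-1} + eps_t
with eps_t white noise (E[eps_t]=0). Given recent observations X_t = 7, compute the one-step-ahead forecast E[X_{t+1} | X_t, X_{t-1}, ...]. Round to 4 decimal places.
E[X_{t+1} \mid \mathcal F_t] = 0.7840

For an AR(p) model X_t = c + sum_i phi_i X_{t-i} + eps_t, the
one-step-ahead conditional mean is
  E[X_{t+1} | X_t, ...] = c + sum_i phi_i X_{t+1-i}.
Substitute known values:
  E[X_{t+1} | ...] = (0.112) * (7)
                   = 0.7840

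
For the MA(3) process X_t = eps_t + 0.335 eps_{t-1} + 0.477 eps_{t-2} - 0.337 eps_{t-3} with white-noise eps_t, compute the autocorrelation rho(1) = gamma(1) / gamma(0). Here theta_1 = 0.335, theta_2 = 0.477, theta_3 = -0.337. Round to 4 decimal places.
\rho(1) = 0.2298

For an MA(q) process with theta_0 = 1, the autocovariance is
  gamma(k) = sigma^2 * sum_{i=0..q-k} theta_i * theta_{i+k},
and rho(k) = gamma(k) / gamma(0). Sigma^2 cancels.
  numerator   = (1)*(0.335) + (0.335)*(0.477) + (0.477)*(-0.337) = 0.334046.
  denominator = (1)^2 + (0.335)^2 + (0.477)^2 + (-0.337)^2 = 1.453323.
  rho(1) = 0.334046 / 1.453323 = 0.2298.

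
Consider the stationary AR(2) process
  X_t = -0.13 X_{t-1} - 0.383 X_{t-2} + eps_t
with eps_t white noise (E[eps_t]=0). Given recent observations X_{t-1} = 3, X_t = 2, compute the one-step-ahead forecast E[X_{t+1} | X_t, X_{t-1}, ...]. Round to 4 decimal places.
E[X_{t+1} \mid \mathcal F_t] = -1.4090

For an AR(p) model X_t = c + sum_i phi_i X_{t-i} + eps_t, the
one-step-ahead conditional mean is
  E[X_{t+1} | X_t, ...] = c + sum_i phi_i X_{t+1-i}.
Substitute known values:
  E[X_{t+1} | ...] = (-0.13) * (2) + (-0.383) * (3)
                   = -1.4090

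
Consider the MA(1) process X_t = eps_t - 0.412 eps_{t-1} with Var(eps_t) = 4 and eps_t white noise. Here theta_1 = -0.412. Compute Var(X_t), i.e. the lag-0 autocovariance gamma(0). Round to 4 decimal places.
\gamma(0) = 4.6790

For an MA(q) process X_t = eps_t + sum_i theta_i eps_{t-i} with
Var(eps_t) = sigma^2, the variance is
  gamma(0) = sigma^2 * (1 + sum_i theta_i^2).
  sum_i theta_i^2 = (-0.412)^2 = 0.169744.
  gamma(0) = 4 * (1 + 0.169744) = 4 * 1.169744 = 4.678976, which rounds to 4.6790.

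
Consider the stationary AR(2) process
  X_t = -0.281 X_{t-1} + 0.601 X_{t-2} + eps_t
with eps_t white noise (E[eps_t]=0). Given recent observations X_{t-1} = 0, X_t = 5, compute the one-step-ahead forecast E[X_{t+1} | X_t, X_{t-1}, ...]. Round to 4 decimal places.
E[X_{t+1} \mid \mathcal F_t] = -1.4050

For an AR(p) model X_t = c + sum_i phi_i X_{t-i} + eps_t, the
one-step-ahead conditional mean is
  E[X_{t+1} | X_t, ...] = c + sum_i phi_i X_{t+1-i}.
Substitute known values:
  E[X_{t+1} | ...] = (-0.281) * (5) + (0.601) * (0)
                   = -1.4050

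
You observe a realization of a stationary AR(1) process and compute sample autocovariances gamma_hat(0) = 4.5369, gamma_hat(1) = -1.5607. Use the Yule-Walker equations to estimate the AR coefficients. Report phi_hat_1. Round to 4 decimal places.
\hat\phi_{1} = -0.3440

The Yule-Walker equations for an AR(p) process read, in matrix form,
  Gamma_p phi = r_p,   with   (Gamma_p)_{ij} = gamma(|i - j|),
                       (r_p)_i = gamma(i),   i,j = 1..p.
Substitute the sample gammas (Toeplitz matrix and right-hand side of size 1):
  Gamma_p = [[4.5369]]
  r_p     = [-1.5607]
With p = 1 this is the single equation gamma(0) phi_1 = gamma(1):
  phi_hat_1 = gamma(1) / gamma(0) = -1.5607 / 4.5369 = -0.3440.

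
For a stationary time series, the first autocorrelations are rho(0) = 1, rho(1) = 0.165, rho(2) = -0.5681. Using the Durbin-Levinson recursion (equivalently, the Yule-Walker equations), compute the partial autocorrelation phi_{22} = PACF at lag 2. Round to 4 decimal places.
\phi_{22} = -0.6120

The PACF at lag k is phi_{kk}, the last component of the solution
to the Yule-Walker system G_k phi = r_k where
  (G_k)_{ij} = rho(|i - j|), (r_k)_i = rho(i), i,j = 1..k.
Equivalently, Durbin-Levinson gives phi_{kk} iteratively:
  phi_{11} = rho(1)
  phi_{kk} = [rho(k) - sum_{j=1..k-1} phi_{k-1,j} rho(k-j)]
            / [1 - sum_{j=1..k-1} phi_{k-1,j} rho(j)],
  phi_{k,j} = phi_{k-1,j} - phi_{kk} phi_{k-1,k-j},  j = 1..k-1.
Step k = 1:
  phi_11 = rho(1) = 0.165.
Step k = 2:
  phi_22 = [rho(2) - phi_11 rho(1)] / [1 - phi_11 rho(1)] = [-0.5681 - (0.165)(0.165)] / [1 - (0.165)(0.165)]
         = -0.595325 / 0.972775 = -0.612.
Therefore phi_{22} = -0.6120.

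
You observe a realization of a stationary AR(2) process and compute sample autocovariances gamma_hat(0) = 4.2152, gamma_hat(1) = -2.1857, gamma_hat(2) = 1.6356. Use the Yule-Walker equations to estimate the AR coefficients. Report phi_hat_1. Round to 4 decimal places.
\hat\phi_{1} = -0.4340

The Yule-Walker equations for an AR(p) process read, in matrix form,
  Gamma_p phi = r_p,   with   (Gamma_p)_{ij} = gamma(|i - j|),
                       (r_p)_i = gamma(i),   i,j = 1..p.
Substitute the sample gammas (Toeplitz matrix and right-hand side of size 2):
  Gamma_p = [[4.2152, -2.1857], [-2.1857, 4.2152]]
  r_p     = [-2.1857, 1.6356]
Written out:
  4.2152 phi_1 - 2.1857 phi_2 = -2.1857
  -2.1857 phi_1 + 4.2152 phi_2 = 1.6356
Solve by Cramer's rule:
  det = gamma(0)^2 - gamma(1)^2 = (4.2152)^2 - (-2.1857)^2 = 17.76791104 - 4.77728449 = 12.99062655
  phi_hat_1 = [gamma(1) gamma(0) - gamma(1) gamma(2)] / det = [(-2.1857)(4.2152) - (-2.1857)(1.6356)] / 12.99062655 = -5.63823172 / 12.99062655 = -0.434
  phi_hat_2 = [gamma(0) gamma(2) - gamma(1)^2] / det = [(4.2152)(1.6356) - (-2.1857)^2] / 12.99062655 = 2.11709663 / 12.99062655 = 0.163
So phi_hat = [-0.4340, 0.1630].
Therefore phi_hat_1 = -0.4340.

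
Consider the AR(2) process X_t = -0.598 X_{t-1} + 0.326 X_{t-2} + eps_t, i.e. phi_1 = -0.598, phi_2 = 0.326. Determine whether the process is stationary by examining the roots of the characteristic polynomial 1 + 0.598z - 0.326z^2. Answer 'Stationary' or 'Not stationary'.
\text{Stationary}

The AR(p) characteristic polynomial is P(z) = 1 + 0.598z - 0.326z^2.
Stationarity requires all roots to lie outside the unit circle, i.e. |z| > 1 for every root.
Set 1 + (0.598) z + (-0.326) z^2 = 0, i.e. a z^2 + b z + c = 0 with a = -0.326, b = 0.598, c = 1.
Discriminant D = b^2 - 4ac = (0.598)^2 - 4*(-0.326)*1 = 0.357604 - (-1.304) = 1.661604.
D >= 0, so the roots are real: z = (-b +/- sqrt(D)) / (2a) = (-0.598 +/- 1.289032) / (-0.652).
  z_1 = (-0.598 + 1.289032) / (-0.652) = -1.0599,   |z_1| = 1.0599.
  z_2 = (-0.598 - 1.289032) / (-0.652) = 2.8942,   |z_2| = 2.8942.
Moduli of all roots: 1.0599, 2.8942.
All moduli strictly greater than 1? Yes.
Verdict: Stationary.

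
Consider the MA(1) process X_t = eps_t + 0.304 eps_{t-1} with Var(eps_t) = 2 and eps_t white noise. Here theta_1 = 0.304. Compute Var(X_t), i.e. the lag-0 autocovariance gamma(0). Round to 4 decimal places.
\gamma(0) = 2.1848

For an MA(q) process X_t = eps_t + sum_i theta_i eps_{t-i} with
Var(eps_t) = sigma^2, the variance is
  gamma(0) = sigma^2 * (1 + sum_i theta_i^2).
  sum_i theta_i^2 = (0.304)^2 = 0.092416.
  gamma(0) = 2 * (1 + 0.092416) = 2 * 1.092416 = 2.184832, which rounds to 2.1848.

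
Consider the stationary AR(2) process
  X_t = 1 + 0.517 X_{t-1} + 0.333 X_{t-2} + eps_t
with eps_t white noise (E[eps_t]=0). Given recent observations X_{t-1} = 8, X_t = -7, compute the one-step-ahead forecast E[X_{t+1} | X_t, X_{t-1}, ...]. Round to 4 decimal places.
E[X_{t+1} \mid \mathcal F_t] = 0.0450

For an AR(p) model X_t = c + sum_i phi_i X_{t-i} + eps_t, the
one-step-ahead conditional mean is
  E[X_{t+1} | X_t, ...] = c + sum_i phi_i X_{t+1-i}.
Substitute known values:
  E[X_{t+1} | ...] = 1 + (0.517) * (-7) + (0.333) * (8)
                   = 0.0450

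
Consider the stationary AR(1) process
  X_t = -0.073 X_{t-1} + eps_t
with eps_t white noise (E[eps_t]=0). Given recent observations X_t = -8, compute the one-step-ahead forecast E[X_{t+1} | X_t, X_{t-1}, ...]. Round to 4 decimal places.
E[X_{t+1} \mid \mathcal F_t] = 0.5840

For an AR(p) model X_t = c + sum_i phi_i X_{t-i} + eps_t, the
one-step-ahead conditional mean is
  E[X_{t+1} | X_t, ...] = c + sum_i phi_i X_{t+1-i}.
Substitute known values:
  E[X_{t+1} | ...] = (-0.073) * (-8)
                   = 0.5840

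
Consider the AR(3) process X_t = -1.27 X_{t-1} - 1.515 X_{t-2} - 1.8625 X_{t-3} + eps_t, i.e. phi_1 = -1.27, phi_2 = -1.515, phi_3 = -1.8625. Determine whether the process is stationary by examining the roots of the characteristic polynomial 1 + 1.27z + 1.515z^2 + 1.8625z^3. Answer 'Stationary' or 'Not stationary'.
\text{Not stationary}

The AR(p) characteristic polynomial is P(z) = 1 + 1.27z + 1.515z^2 + 1.8625z^3.
Stationarity requires all roots to lie outside the unit circle, i.e. |z| > 1 for every root.
Degree 3: look for a simple real root z0 first, then factor out (1 - z/z0) and solve the remaining quadratic.
Testing z0 = -0.8: P(-0.8) = 1 + (1.27)(-0.8) + (1.515)(-0.8)^2 + (1.8625)(-0.8)^3
  = 1 + (-1.016) + (0.9696) + (-0.9536) = 0.  So z_0 = -0.8 is a root, |z_0| = 0.8.
Divide out the factor (1 + 1.25 z) = (1 - z/z0) (since 1/z0 = -1.25):
  P(z) = (1 + 1.25 z)(1 + (0.02) z + (1.49) z^2)
  [check: z-coef 0.02 - (-1.25) = 1.27; z^2-coef 1.49 - (-1.25)(0.02) = 1.515; z^3-coef -(-1.25)(1.49) = 1.8625.]
Remaining roots from the quadratic factor 1 + (0.02) z + (1.49) z^2:
  Set 1 + (0.02) z + (1.49) z^2 = 0, i.e. a z^2 + b z + c = 0 with a = 1.49, b = 0.02, c = 1.
  Discriminant D = b^2 - 4ac = (0.02)^2 - 4*(1.49)*1 = 0.0004 - (5.96) = -5.9596.
  D < 0, so the roots are the complex-conjugate pair z = (-b +/- i sqrt(-D)) / (2a) = -0.0067 +/- 0.8192i.
  For a conjugate pair |z|^2 = z * conj(z) = (product of roots) = c/a = 1/(1.49) = 0.671141, so |z| = sqrt(0.671141) = 0.8192 for both roots.
Moduli of all roots: 0.8000, 0.8192, 0.8192.
All moduli strictly greater than 1? No.
Verdict: Not stationary.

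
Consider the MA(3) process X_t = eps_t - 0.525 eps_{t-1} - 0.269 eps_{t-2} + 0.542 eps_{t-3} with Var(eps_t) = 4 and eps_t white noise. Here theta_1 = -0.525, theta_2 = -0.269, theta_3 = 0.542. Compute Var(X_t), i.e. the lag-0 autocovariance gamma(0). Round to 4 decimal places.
\gamma(0) = 6.5670

For an MA(q) process X_t = eps_t + sum_i theta_i eps_{t-i} with
Var(eps_t) = sigma^2, the variance is
  gamma(0) = sigma^2 * (1 + sum_i theta_i^2).
  sum_i theta_i^2 = (-0.525)^2 + (-0.269)^2 + (0.542)^2 = 0.275625 + 0.072361 + 0.293764 = 0.64175.
  gamma(0) = 4 * (1 + 0.64175) = 4 * 1.64175 = 6.567, which rounds to 6.5670.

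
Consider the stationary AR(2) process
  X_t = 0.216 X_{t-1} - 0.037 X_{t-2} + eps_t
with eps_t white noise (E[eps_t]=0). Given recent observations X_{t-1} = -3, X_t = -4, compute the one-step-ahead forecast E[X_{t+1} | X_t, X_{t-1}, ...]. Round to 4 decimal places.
E[X_{t+1} \mid \mathcal F_t] = -0.7530

For an AR(p) model X_t = c + sum_i phi_i X_{t-i} + eps_t, the
one-step-ahead conditional mean is
  E[X_{t+1} | X_t, ...] = c + sum_i phi_i X_{t+1-i}.
Substitute known values:
  E[X_{t+1} | ...] = (0.216) * (-4) + (-0.037) * (-3)
                   = -0.7530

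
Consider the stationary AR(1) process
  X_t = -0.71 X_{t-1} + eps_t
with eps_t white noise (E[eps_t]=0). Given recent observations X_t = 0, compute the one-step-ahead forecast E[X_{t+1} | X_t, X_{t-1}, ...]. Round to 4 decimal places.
E[X_{t+1} \mid \mathcal F_t] = 0.0000

For an AR(p) model X_t = c + sum_i phi_i X_{t-i} + eps_t, the
one-step-ahead conditional mean is
  E[X_{t+1} | X_t, ...] = c + sum_i phi_i X_{t+1-i}.
Substitute known values:
  E[X_{t+1} | ...] = (-0.71) * (0)
                   = 0.0000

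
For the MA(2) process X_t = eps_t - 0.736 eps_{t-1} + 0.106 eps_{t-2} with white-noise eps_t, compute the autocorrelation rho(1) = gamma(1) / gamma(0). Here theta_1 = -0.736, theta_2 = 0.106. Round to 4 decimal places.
\rho(1) = -0.5242

For an MA(q) process with theta_0 = 1, the autocovariance is
  gamma(k) = sigma^2 * sum_{i=0..q-k} theta_i * theta_{i+k},
and rho(k) = gamma(k) / gamma(0). Sigma^2 cancels.
  numerator   = (1)*(-0.736) + (-0.736)*(0.106) = -0.814016.
  denominator = (1)^2 + (-0.736)^2 + (0.106)^2 = 1.552932.
  rho(1) = -0.814016 / 1.552932 = -0.5242.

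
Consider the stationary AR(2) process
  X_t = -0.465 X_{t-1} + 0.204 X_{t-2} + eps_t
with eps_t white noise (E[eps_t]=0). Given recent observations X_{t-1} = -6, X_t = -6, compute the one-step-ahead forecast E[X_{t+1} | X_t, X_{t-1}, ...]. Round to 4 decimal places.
E[X_{t+1} \mid \mathcal F_t] = 1.5660

For an AR(p) model X_t = c + sum_i phi_i X_{t-i} + eps_t, the
one-step-ahead conditional mean is
  E[X_{t+1} | X_t, ...] = c + sum_i phi_i X_{t+1-i}.
Substitute known values:
  E[X_{t+1} | ...] = (-0.465) * (-6) + (0.204) * (-6)
                   = 1.5660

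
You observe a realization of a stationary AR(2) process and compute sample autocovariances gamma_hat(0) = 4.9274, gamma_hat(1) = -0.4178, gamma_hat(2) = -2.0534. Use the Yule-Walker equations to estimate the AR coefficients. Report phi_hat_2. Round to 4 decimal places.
\hat\phi_{2} = -0.4270

The Yule-Walker equations for an AR(p) process read, in matrix form,
  Gamma_p phi = r_p,   with   (Gamma_p)_{ij} = gamma(|i - j|),
                       (r_p)_i = gamma(i),   i,j = 1..p.
Substitute the sample gammas (Toeplitz matrix and right-hand side of size 2):
  Gamma_p = [[4.9274, -0.4178], [-0.4178, 4.9274]]
  r_p     = [-0.4178, -2.0534]
Written out:
  4.9274 phi_1 - 0.4178 phi_2 = -0.4178
  -0.4178 phi_1 + 4.9274 phi_2 = -2.0534
Solve by Cramer's rule:
  det = gamma(0)^2 - gamma(1)^2 = (4.9274)^2 - (-0.4178)^2 = 24.27927076 - 0.17455684 = 24.10471392
  phi_hat_1 = [gamma(1) gamma(0) - gamma(1) gamma(2)] / det = [(-0.4178)(4.9274) - (-0.4178)(-2.0534)] / 24.10471392 = -2.91657824 / 24.10471392 = -0.121
  phi_hat_2 = [gamma(0) gamma(2) - gamma(1)^2] / det = [(4.9274)(-2.0534) - (-0.4178)^2] / 24.10471392 = -10.29248 / 24.10471392 = -0.427
So phi_hat = [-0.1210, -0.4270].
Therefore phi_hat_2 = -0.4270.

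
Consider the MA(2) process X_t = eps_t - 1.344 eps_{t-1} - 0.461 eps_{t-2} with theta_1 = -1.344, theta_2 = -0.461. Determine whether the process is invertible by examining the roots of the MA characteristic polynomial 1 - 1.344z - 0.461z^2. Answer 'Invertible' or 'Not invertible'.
\text{Not invertible}

The MA(q) characteristic polynomial is P(z) = 1 - 1.344z - 0.461z^2.
Invertibility requires all roots to lie outside the unit circle, i.e. |z| > 1 for every root.
Set 1 + (-1.344) z + (-0.461) z^2 = 0, i.e. a z^2 + b z + c = 0 with a = -0.461, b = -1.344, c = 1.
Discriminant D = b^2 - 4ac = (-1.344)^2 - 4*(-0.461)*1 = 1.806336 - (-1.844) = 3.650336.
D >= 0, so the roots are real: z = (-b +/- sqrt(D)) / (2a) = (1.344 +/- 1.910585) / (-0.922).
  z_1 = (1.344 + 1.910585) / (-0.922) = -3.5299,   |z_1| = 3.5299.
  z_2 = (1.344 - 1.910585) / (-0.922) = 0.6145,   |z_2| = 0.6145.
Moduli of all roots: 3.5299, 0.6145.
All moduli strictly greater than 1? No.
Verdict: Not invertible.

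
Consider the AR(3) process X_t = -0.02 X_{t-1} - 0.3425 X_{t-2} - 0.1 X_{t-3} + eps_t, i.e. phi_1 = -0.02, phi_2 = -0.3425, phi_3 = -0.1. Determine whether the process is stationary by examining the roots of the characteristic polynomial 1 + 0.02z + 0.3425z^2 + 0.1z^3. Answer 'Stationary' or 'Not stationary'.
\text{Stationary}

The AR(p) characteristic polynomial is P(z) = 1 + 0.02z + 0.3425z^2 + 0.1z^3.
Stationarity requires all roots to lie outside the unit circle, i.e. |z| > 1 for every root.
Degree 3: look for a simple real root z0 first, then factor out (1 - z/z0) and solve the remaining quadratic.
Testing z0 = -4: P(-4) = 1 + (0.02)(-4) + (0.3425)(-4)^2 + (0.1)(-4)^3
  = 1 + (-0.08) + (5.48) + (-6.4) = 0.  So z_0 = -4 is a root, |z_0| = 4.
Divide out the factor (1 + 0.25 z) = (1 - z/z0) (since 1/z0 = -0.25):
  P(z) = (1 + 0.25 z)(1 + (-0.23) z + (0.4) z^2)
  [check: z-coef -0.23 - (-0.25) = 0.02; z^2-coef 0.4 - (-0.25)(-0.23) = 0.3425; z^3-coef -(-0.25)(0.4) = 0.1.]
Remaining roots from the quadratic factor 1 + (-0.23) z + (0.4) z^2:
  Set 1 + (-0.23) z + (0.4) z^2 = 0, i.e. a z^2 + b z + c = 0 with a = 0.4, b = -0.23, c = 1.
  Discriminant D = b^2 - 4ac = (-0.23)^2 - 4*(0.4)*1 = 0.0529 - (1.6) = -1.5471.
  D < 0, so the roots are the complex-conjugate pair z = (-b +/- i sqrt(-D)) / (2a) = 0.2875 +/- 1.5548i.
  For a conjugate pair |z|^2 = z * conj(z) = (product of roots) = c/a = 1/(0.4) = 2.5, so |z| = sqrt(2.5) = 1.5811 for both roots.
Moduli of all roots: 4.0000, 1.5811, 1.5811.
All moduli strictly greater than 1? Yes.
Verdict: Stationary.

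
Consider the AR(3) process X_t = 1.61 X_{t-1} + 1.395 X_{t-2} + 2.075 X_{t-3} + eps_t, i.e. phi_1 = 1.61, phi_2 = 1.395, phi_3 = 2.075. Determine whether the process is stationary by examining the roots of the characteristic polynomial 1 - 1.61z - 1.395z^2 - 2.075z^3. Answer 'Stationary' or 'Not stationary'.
\text{Not stationary}

The AR(p) characteristic polynomial is P(z) = 1 - 1.61z - 1.395z^2 - 2.075z^3.
Stationarity requires all roots to lie outside the unit circle, i.e. |z| > 1 for every root.
Degree 3: look for a simple real root z0 first, then factor out (1 - z/z0) and solve the remaining quadratic.
Testing z0 = 0.4: P(0.4) = 1 + (-1.61)(0.4) + (-1.395)(0.4)^2 + (-2.075)(0.4)^3
  = 1 + (-0.644) + (-0.2232) + (-0.1328) = 0.  So z_0 = 0.4 is a root, |z_0| = 0.4.
Divide out the factor (1 - 2.5 z) = (1 - z/z0) (since 1/z0 = 2.5):
  P(z) = (1 - 2.5 z)(1 + (0.89) z + (0.83) z^2)
  [check: z-coef 0.89 - (2.5) = -1.61; z^2-coef 0.83 - (2.5)(0.89) = -1.395; z^3-coef -(2.5)(0.83) = -2.075.]
Remaining roots from the quadratic factor 1 + (0.89) z + (0.83) z^2:
  Set 1 + (0.89) z + (0.83) z^2 = 0, i.e. a z^2 + b z + c = 0 with a = 0.83, b = 0.89, c = 1.
  Discriminant D = b^2 - 4ac = (0.89)^2 - 4*(0.83)*1 = 0.7921 - (3.32) = -2.5279.
  D < 0, so the roots are the complex-conjugate pair z = (-b +/- i sqrt(-D)) / (2a) = -0.5361 +/- 0.9578i.
  For a conjugate pair |z|^2 = z * conj(z) = (product of roots) = c/a = 1/(0.83) = 1.204819, so |z| = sqrt(1.204819) = 1.0976 for both roots.
Moduli of all roots: 0.4000, 1.0976, 1.0976.
All moduli strictly greater than 1? No.
Verdict: Not stationary.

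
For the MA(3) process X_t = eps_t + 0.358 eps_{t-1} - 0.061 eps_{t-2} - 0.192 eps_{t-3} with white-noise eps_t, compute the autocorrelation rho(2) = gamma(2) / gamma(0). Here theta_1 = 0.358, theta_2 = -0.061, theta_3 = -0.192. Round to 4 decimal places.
\rho(2) = -0.1110

For an MA(q) process with theta_0 = 1, the autocovariance is
  gamma(k) = sigma^2 * sum_{i=0..q-k} theta_i * theta_{i+k},
and rho(k) = gamma(k) / gamma(0). Sigma^2 cancels.
  numerator   = (1)*(-0.061) + (0.358)*(-0.192) = -0.129736.
  denominator = (1)^2 + (0.358)^2 + (-0.061)^2 + (-0.192)^2 = 1.168749.
  rho(2) = -0.129736 / 1.168749 = -0.1110.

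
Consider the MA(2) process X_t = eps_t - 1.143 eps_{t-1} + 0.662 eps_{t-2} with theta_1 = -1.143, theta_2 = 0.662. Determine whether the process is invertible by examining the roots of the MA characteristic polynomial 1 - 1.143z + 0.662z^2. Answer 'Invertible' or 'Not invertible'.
\text{Invertible}

The MA(q) characteristic polynomial is P(z) = 1 - 1.143z + 0.662z^2.
Invertibility requires all roots to lie outside the unit circle, i.e. |z| > 1 for every root.
Set 1 + (-1.143) z + (0.662) z^2 = 0, i.e. a z^2 + b z + c = 0 with a = 0.662, b = -1.143, c = 1.
Discriminant D = b^2 - 4ac = (-1.143)^2 - 4*(0.662)*1 = 1.306449 - (2.648) = -1.341551.
D < 0, so the roots are the complex-conjugate pair z = (-b +/- i sqrt(-D)) / (2a) = 0.8633 +/- 0.8748i.
For a conjugate pair |z|^2 = z * conj(z) = (product of roots) = c/a = 1/(0.662) = 1.510574, so |z| = sqrt(1.510574) = 1.2291 for both roots.
Moduli of all roots: 1.2291, 1.2291.
All moduli strictly greater than 1? Yes.
Verdict: Invertible.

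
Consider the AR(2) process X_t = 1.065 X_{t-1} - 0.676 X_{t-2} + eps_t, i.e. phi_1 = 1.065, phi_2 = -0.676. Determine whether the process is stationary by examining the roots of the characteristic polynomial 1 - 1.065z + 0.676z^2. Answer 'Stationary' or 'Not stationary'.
\text{Stationary}

The AR(p) characteristic polynomial is P(z) = 1 - 1.065z + 0.676z^2.
Stationarity requires all roots to lie outside the unit circle, i.e. |z| > 1 for every root.
Set 1 + (-1.065) z + (0.676) z^2 = 0, i.e. a z^2 + b z + c = 0 with a = 0.676, b = -1.065, c = 1.
Discriminant D = b^2 - 4ac = (-1.065)^2 - 4*(0.676)*1 = 1.134225 - (2.704) = -1.569775.
D < 0, so the roots are the complex-conjugate pair z = (-b +/- i sqrt(-D)) / (2a) = 0.7877 +/- 0.9267i.
For a conjugate pair |z|^2 = z * conj(z) = (product of roots) = c/a = 1/(0.676) = 1.47929, so |z| = sqrt(1.47929) = 1.2163 for both roots.
Moduli of all roots: 1.2163, 1.2163.
All moduli strictly greater than 1? Yes.
Verdict: Stationary.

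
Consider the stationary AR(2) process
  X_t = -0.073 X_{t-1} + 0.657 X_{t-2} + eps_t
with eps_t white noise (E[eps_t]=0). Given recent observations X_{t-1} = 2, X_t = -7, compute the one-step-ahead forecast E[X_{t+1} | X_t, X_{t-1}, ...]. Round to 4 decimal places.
E[X_{t+1} \mid \mathcal F_t] = 1.8250

For an AR(p) model X_t = c + sum_i phi_i X_{t-i} + eps_t, the
one-step-ahead conditional mean is
  E[X_{t+1} | X_t, ...] = c + sum_i phi_i X_{t+1-i}.
Substitute known values:
  E[X_{t+1} | ...] = (-0.073) * (-7) + (0.657) * (2)
                   = 1.8250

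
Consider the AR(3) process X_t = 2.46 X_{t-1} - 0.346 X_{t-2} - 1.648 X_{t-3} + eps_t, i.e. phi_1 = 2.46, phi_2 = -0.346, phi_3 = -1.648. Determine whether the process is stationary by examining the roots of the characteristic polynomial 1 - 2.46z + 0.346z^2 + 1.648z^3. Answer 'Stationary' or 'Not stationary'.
\text{Not stationary}

The AR(p) characteristic polynomial is P(z) = 1 - 2.46z + 0.346z^2 + 1.648z^3.
Stationarity requires all roots to lie outside the unit circle, i.e. |z| > 1 for every root.
Degree 3: look for a simple real root z0 first, then factor out (1 - z/z0) and solve the remaining quadratic.
Testing z0 = 0.625: P(0.625) = 1 + (-2.46)(0.625) + (0.346)(0.625)^2 + (1.648)(0.625)^3
  = 1 + (-1.5375) + (0.135156) + (0.402344) = 0.  So z_0 = 0.625 is a root, |z_0| = 0.625.
Divide out the factor (1 - 1.6 z) = (1 - z/z0) (since 1/z0 = 1.6):
  P(z) = (1 - 1.6 z)(1 + (-0.86) z + (-1.03) z^2)
  [check: z-coef -0.86 - (1.6) = -2.46; z^2-coef -1.03 - (1.6)(-0.86) = 0.346; z^3-coef -(1.6)(-1.03) = 1.648.]
Remaining roots from the quadratic factor 1 + (-0.86) z + (-1.03) z^2:
  Set 1 + (-0.86) z + (-1.03) z^2 = 0, i.e. a z^2 + b z + c = 0 with a = -1.03, b = -0.86, c = 1.
  Discriminant D = b^2 - 4ac = (-0.86)^2 - 4*(-1.03)*1 = 0.7396 - (-4.12) = 4.8596.
  D >= 0, so the roots are real: z = (-b +/- sqrt(D)) / (2a) = (0.86 +/- 2.20445) / (-2.06).
    z_1 = (0.86 + 2.20445) / (-2.06) = -1.4876,   |z_1| = 1.4876.
    z_2 = (0.86 - 2.20445) / (-2.06) = 0.6526,   |z_2| = 0.6526.
Moduli of all roots: 0.6250, 1.4876, 0.6526.
All moduli strictly greater than 1? No.
Verdict: Not stationary.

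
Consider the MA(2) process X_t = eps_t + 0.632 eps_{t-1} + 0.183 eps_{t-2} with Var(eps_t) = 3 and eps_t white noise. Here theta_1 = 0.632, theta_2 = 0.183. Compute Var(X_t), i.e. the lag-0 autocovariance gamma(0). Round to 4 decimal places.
\gamma(0) = 4.2987

For an MA(q) process X_t = eps_t + sum_i theta_i eps_{t-i} with
Var(eps_t) = sigma^2, the variance is
  gamma(0) = sigma^2 * (1 + sum_i theta_i^2).
  sum_i theta_i^2 = (0.632)^2 + (0.183)^2 = 0.399424 + 0.033489 = 0.432913.
  gamma(0) = 3 * (1 + 0.432913) = 3 * 1.432913 = 4.298739, which rounds to 4.2987.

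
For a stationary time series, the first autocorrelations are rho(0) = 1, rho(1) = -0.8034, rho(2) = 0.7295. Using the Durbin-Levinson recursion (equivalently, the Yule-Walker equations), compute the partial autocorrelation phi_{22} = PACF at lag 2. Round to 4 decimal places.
\phi_{22} = 0.2371

The PACF at lag k is phi_{kk}, the last component of the solution
to the Yule-Walker system G_k phi = r_k where
  (G_k)_{ij} = rho(|i - j|), (r_k)_i = rho(i), i,j = 1..k.
Equivalently, Durbin-Levinson gives phi_{kk} iteratively:
  phi_{11} = rho(1)
  phi_{kk} = [rho(k) - sum_{j=1..k-1} phi_{k-1,j} rho(k-j)]
            / [1 - sum_{j=1..k-1} phi_{k-1,j} rho(j)],
  phi_{k,j} = phi_{k-1,j} - phi_{kk} phi_{k-1,k-j},  j = 1..k-1.
Step k = 1:
  phi_11 = rho(1) = -0.8034.
Step k = 2:
  phi_22 = [rho(2) - phi_11 rho(1)] / [1 - phi_11 rho(1)] = [0.7295 - (-0.8034)(-0.8034)] / [1 - (-0.8034)(-0.8034)]
         = 0.08404844 / 0.35454844 = 0.2371.
Therefore phi_{22} = 0.2371.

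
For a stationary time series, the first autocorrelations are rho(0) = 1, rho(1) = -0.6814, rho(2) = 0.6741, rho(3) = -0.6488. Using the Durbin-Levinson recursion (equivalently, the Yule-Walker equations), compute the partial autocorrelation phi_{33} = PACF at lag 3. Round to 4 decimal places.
\phi_{33} = -0.2260

The PACF at lag k is phi_{kk}, the last component of the solution
to the Yule-Walker system G_k phi = r_k where
  (G_k)_{ij} = rho(|i - j|), (r_k)_i = rho(i), i,j = 1..k.
Equivalently, Durbin-Levinson gives phi_{kk} iteratively:
  phi_{11} = rho(1)
  phi_{kk} = [rho(k) - sum_{j=1..k-1} phi_{k-1,j} rho(k-j)]
            / [1 - sum_{j=1..k-1} phi_{k-1,j} rho(j)],
  phi_{k,j} = phi_{k-1,j} - phi_{kk} phi_{k-1,k-j},  j = 1..k-1.
Step k = 1:
  phi_11 = rho(1) = -0.6814.
Step k = 2:
  phi_22 = [rho(2) - phi_11 rho(1)] / [1 - phi_11 rho(1)] = [0.6741 - (-0.6814)(-0.6814)] / [1 - (-0.6814)(-0.6814)]
         = 0.20979404 / 0.53569404 = 0.39163.
  Update: phi_21 = phi_11 - phi_22 phi_11 = -0.6814 - (0.39163)(-0.6814) = -0.414543.
Step k = 3:
  phi_33 = [rho(3) - phi_21 rho(2) - phi_22 rho(1)] / [1 - phi_21 rho(1) - phi_22 rho(2)]
    numerator   = -0.6488 - (-0.414543)(0.6741) - (0.39163)(-0.6814) = -0.10249959
    denominator = 1 - (-0.414543)(-0.6814) - (0.39163)(0.6741) = 0.45353233
  phi_33 = -0.10249959 / 0.45353233 = -0.226.
Therefore phi_{33} = -0.2260.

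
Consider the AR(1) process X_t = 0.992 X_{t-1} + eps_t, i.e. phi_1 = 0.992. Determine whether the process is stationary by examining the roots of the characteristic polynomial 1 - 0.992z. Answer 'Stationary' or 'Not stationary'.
\text{Stationary}

The AR(p) characteristic polynomial is P(z) = 1 - 0.992z.
Stationarity requires all roots to lie outside the unit circle, i.e. |z| > 1 for every root.
This is linear in z: 1 + (-0.992) z = 0  =>  z = -1/(-0.992) = 1.008065,  |z| = 1.008065.
Moduli of all roots: 1.0081.
All moduli strictly greater than 1? Yes.
Verdict: Stationary.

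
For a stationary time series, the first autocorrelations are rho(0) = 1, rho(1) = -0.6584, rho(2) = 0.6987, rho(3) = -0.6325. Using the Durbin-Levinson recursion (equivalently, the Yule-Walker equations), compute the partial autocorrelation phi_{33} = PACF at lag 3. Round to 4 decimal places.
\phi_{33} = -0.1800

The PACF at lag k is phi_{kk}, the last component of the solution
to the Yule-Walker system G_k phi = r_k where
  (G_k)_{ij} = rho(|i - j|), (r_k)_i = rho(i), i,j = 1..k.
Equivalently, Durbin-Levinson gives phi_{kk} iteratively:
  phi_{11} = rho(1)
  phi_{kk} = [rho(k) - sum_{j=1..k-1} phi_{k-1,j} rho(k-j)]
            / [1 - sum_{j=1..k-1} phi_{k-1,j} rho(j)],
  phi_{k,j} = phi_{k-1,j} - phi_{kk} phi_{k-1,k-j},  j = 1..k-1.
Step k = 1:
  phi_11 = rho(1) = -0.6584.
Step k = 2:
  phi_22 = [rho(2) - phi_11 rho(1)] / [1 - phi_11 rho(1)] = [0.6987 - (-0.6584)(-0.6584)] / [1 - (-0.6584)(-0.6584)]
         = 0.26520944 / 0.56650944 = 0.468147.
  Update: phi_21 = phi_11 - phi_22 phi_11 = -0.6584 - (0.468147)(-0.6584) = -0.350172.
Step k = 3:
  phi_33 = [rho(3) - phi_21 rho(2) - phi_22 rho(1)] / [1 - phi_21 rho(1) - phi_22 rho(2)]
    numerator   = -0.6325 - (-0.350172)(0.6987) - (0.468147)(-0.6584) = -0.07960692
    denominator = 1 - (-0.350172)(-0.6584) - (0.468147)(0.6987) = 0.44235256
  phi_33 = -0.07960692 / 0.44235256 = -0.18.
Therefore phi_{33} = -0.1800.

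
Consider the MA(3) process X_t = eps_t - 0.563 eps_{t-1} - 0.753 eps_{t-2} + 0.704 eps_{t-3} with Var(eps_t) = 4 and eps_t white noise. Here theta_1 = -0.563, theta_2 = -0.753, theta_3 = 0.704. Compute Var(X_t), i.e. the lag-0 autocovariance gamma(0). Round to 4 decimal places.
\gamma(0) = 9.5184

For an MA(q) process X_t = eps_t + sum_i theta_i eps_{t-i} with
Var(eps_t) = sigma^2, the variance is
  gamma(0) = sigma^2 * (1 + sum_i theta_i^2).
  sum_i theta_i^2 = (-0.563)^2 + (-0.753)^2 + (0.704)^2 = 0.316969 + 0.567009 + 0.495616 = 1.379594.
  gamma(0) = 4 * (1 + 1.379594) = 4 * 2.379594 = 9.518376, which rounds to 9.5184.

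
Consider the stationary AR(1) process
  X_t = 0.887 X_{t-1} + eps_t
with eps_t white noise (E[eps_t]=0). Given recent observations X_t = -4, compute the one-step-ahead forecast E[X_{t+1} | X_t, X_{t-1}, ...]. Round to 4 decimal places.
E[X_{t+1} \mid \mathcal F_t] = -3.5480

For an AR(p) model X_t = c + sum_i phi_i X_{t-i} + eps_t, the
one-step-ahead conditional mean is
  E[X_{t+1} | X_t, ...] = c + sum_i phi_i X_{t+1-i}.
Substitute known values:
  E[X_{t+1} | ...] = (0.887) * (-4)
                   = -3.5480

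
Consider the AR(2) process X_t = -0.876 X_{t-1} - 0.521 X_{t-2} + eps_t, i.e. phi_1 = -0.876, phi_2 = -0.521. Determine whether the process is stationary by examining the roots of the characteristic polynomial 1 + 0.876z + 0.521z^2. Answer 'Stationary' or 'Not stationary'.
\text{Stationary}

The AR(p) characteristic polynomial is P(z) = 1 + 0.876z + 0.521z^2.
Stationarity requires all roots to lie outside the unit circle, i.e. |z| > 1 for every root.
Set 1 + (0.876) z + (0.521) z^2 = 0, i.e. a z^2 + b z + c = 0 with a = 0.521, b = 0.876, c = 1.
Discriminant D = b^2 - 4ac = (0.876)^2 - 4*(0.521)*1 = 0.767376 - (2.084) = -1.316624.
D < 0, so the roots are the complex-conjugate pair z = (-b +/- i sqrt(-D)) / (2a) = -0.8407 +/- 1.1012i.
For a conjugate pair |z|^2 = z * conj(z) = (product of roots) = c/a = 1/(0.521) = 1.919386, so |z| = sqrt(1.919386) = 1.3854 for both roots.
Moduli of all roots: 1.3854, 1.3854.
All moduli strictly greater than 1? Yes.
Verdict: Stationary.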